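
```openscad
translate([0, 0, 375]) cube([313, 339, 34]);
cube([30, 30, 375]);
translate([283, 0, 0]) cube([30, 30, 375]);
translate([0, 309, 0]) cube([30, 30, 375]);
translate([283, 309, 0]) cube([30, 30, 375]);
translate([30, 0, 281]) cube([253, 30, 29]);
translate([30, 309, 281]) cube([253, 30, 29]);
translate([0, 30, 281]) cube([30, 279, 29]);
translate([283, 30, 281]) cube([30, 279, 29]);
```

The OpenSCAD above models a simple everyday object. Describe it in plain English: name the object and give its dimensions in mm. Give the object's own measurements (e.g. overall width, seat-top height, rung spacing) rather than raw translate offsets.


A simple wooden stool: a rectangular seat 313 mm (x) by 339 mm (y), 34 mm thick, top face at z = 409 mm, on four square legs, each 30×30 mm in cross-section. The legs rest on z = 0, each flush with a corner of the seat. Four stretchers, 30 mm wide and 29 mm tall, connect adjacent legs with their undersides at z = 281 mm, each running between the inner faces of the legs it joins and aligned with the legs' outer faces on the other axis.


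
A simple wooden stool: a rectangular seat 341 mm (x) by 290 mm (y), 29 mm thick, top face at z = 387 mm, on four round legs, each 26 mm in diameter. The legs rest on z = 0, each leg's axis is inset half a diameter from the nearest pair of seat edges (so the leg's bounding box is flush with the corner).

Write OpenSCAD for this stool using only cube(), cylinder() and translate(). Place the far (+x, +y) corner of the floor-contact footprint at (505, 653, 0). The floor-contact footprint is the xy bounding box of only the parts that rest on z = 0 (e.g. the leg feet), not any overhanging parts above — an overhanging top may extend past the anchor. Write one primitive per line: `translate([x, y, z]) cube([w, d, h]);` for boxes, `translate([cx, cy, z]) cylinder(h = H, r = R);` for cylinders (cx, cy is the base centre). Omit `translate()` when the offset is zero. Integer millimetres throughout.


translate([164, 363, 358]) cube([341, 290, 29]);
translate([177, 376, 0]) cylinder(h = 358, r = 13);
translate([492, 376, 0]) cylinder(h = 358, r = 13);
translate([177, 640, 0]) cylinder(h = 358, r = 13);
translate([492, 640, 0]) cylinder(h = 358, r = 13);


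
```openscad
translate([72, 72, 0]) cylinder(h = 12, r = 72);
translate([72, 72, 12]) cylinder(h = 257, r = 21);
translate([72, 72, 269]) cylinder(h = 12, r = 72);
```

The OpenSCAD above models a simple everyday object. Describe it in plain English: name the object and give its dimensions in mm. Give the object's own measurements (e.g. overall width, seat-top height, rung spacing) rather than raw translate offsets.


A spool: two coaxial disc flanges of radius 72 mm and thickness 12 mm, joined by a core cylinder of radius 21 mm and height 257 mm. The lower flange rests on z = 0 and the three cylinders share a vertical axis.


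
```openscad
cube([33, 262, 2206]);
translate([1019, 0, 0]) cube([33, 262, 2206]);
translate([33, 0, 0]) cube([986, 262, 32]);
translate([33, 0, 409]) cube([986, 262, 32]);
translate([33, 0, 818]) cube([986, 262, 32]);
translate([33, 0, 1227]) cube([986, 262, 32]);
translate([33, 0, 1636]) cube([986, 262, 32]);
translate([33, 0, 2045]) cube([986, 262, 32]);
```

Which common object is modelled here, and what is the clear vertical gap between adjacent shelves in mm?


A bookshelf. The clear shelf gap is 377 mm.

Two tall side panels with 6 horizontal boards between them — a bookshelf. The first two shelf undersides are at z = 0 and z = 409; with shelf thickness 32, the clear gap is 409 − 0 − 32 = 377 mm.


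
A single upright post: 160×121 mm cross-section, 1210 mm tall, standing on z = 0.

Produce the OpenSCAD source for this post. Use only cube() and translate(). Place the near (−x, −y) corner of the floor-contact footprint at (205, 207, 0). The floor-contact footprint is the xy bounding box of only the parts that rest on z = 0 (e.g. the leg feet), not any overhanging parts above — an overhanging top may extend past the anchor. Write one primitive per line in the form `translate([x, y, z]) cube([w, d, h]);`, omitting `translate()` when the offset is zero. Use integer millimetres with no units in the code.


translate([205, 207, 0]) cube([160, 121, 1210]);


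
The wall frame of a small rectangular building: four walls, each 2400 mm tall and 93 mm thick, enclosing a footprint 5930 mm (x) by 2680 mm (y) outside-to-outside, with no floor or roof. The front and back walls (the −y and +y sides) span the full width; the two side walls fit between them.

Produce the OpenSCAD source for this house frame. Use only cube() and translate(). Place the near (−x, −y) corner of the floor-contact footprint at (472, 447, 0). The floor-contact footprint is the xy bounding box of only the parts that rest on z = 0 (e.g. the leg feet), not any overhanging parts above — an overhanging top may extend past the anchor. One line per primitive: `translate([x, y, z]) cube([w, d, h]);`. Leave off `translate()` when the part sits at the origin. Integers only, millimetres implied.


translate([472, 447, 0]) cube([5930, 93, 2400]);
translate([472, 3034, 0]) cube([5930, 93, 2400]);
translate([472, 540, 0]) cube([93, 2494, 2400]);
translate([6309, 540, 0]) cube([93, 2494, 2400]);


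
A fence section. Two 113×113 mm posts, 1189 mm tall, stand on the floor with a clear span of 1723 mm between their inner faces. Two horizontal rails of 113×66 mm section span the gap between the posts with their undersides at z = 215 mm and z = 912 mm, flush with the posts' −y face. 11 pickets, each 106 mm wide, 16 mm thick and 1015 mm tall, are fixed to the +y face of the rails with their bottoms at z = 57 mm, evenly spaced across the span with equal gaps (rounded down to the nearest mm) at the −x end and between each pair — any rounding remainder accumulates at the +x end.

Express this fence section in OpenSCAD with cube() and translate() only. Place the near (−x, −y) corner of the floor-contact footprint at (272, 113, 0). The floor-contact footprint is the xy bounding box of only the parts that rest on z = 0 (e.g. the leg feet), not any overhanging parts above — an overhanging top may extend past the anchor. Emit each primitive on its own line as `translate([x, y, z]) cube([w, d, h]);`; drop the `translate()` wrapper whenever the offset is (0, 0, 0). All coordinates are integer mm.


translate([272, 113, 0]) cube([113, 113, 1189]);
translate([2108, 113, 0]) cube([113, 113, 1189]);
translate([385, 113, 215]) cube([1723, 113, 66]);
translate([385, 113, 912]) cube([1723, 113, 66]);
translate([431, 226, 57]) cube([106, 16, 1015]);
translate([583, 226, 57]) cube([106, 16, 1015]);
translate([735, 226, 57]) cube([106, 16, 1015]);
translate([887, 226, 57]) cube([106, 16, 1015]);
translate([1039, 226, 57]) cube([106, 16, 1015]);
translate([1191, 226, 57]) cube([106, 16, 1015]);
translate([1343, 226, 57]) cube([106, 16, 1015]);
translate([1495, 226, 57]) cube([106, 16, 1015]);
translate([1647, 226, 57]) cube([106, 16, 1015]);
translate([1799, 226, 57]) cube([106, 16, 1015]);
translate([1951, 226, 57]) cube([106, 16, 1015]);


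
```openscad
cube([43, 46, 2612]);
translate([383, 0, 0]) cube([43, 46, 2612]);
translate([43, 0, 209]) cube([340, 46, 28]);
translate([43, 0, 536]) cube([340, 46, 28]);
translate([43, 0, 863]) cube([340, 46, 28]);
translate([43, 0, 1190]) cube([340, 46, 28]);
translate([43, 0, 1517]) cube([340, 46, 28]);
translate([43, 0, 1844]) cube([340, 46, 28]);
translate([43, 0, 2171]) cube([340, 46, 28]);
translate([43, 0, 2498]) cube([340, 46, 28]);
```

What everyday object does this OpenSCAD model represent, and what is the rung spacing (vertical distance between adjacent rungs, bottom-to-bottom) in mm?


A ladder. The rung spacing is 327 mm.

Two tall 43×46 posts with 8 short bars between them — a ladder. Adjacent rungs sit at z = 209 and z = 536, so the spacing is 536 − 209 = 327 mm.


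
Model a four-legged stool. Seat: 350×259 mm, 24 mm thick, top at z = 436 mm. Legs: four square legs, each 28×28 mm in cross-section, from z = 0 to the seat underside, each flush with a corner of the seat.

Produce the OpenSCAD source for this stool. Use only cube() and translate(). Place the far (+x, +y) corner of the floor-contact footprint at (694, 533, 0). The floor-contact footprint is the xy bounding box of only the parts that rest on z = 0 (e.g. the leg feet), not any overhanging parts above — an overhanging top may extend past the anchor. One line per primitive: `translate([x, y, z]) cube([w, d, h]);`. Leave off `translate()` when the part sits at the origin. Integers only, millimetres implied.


// leg_h = 436 - 24 = 412
translate([344, 274, 412]) cube([350, 259, 24]);
translate([344, 274, 0]) cube([28, 28, 412]);
translate([666, 274, 0]) cube([28, 28, 412]);
translate([344, 505, 0]) cube([28, 28, 412]);
translate([666, 505, 0]) cube([28, 28, 412]);


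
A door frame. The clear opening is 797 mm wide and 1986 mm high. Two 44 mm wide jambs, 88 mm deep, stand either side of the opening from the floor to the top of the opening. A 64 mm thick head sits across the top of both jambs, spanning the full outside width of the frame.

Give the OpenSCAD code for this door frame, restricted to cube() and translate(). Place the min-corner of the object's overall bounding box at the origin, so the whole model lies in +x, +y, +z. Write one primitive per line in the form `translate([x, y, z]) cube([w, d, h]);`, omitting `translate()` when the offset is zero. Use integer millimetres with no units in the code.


cube([44, 88, 1986]);
translate([841, 0, 0]) cube([44, 88, 1986]);
translate([0, 0, 1986]) cube([885, 88, 64]);


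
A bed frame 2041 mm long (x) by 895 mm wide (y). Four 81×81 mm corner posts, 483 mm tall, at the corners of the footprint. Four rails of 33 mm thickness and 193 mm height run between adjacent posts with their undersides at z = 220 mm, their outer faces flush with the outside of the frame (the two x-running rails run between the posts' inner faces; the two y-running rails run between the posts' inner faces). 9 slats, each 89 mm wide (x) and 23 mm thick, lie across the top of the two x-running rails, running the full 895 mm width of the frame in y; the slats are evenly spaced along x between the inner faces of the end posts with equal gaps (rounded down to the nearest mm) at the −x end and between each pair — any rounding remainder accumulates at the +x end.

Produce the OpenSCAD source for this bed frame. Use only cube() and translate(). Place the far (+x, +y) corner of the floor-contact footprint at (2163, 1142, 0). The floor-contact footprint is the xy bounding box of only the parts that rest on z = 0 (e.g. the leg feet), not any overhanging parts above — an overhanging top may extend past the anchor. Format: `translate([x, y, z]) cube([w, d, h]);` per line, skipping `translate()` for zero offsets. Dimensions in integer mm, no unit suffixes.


translate([122, 247, 0]) cube([81, 81, 483]);
translate([122, 1061, 0]) cube([81, 81, 483]);
translate([2082, 247, 0]) cube([81, 81, 483]);
translate([2082, 1061, 0]) cube([81, 81, 483]);
translate([203, 247, 220]) cube([1879, 33, 193]);
translate([203, 1109, 220]) cube([1879, 33, 193]);
translate([122, 328, 220]) cube([33, 733, 193]);
translate([2130, 328, 220]) cube([33, 733, 193]);
translate([310, 247, 413]) cube([89, 895, 23]);
translate([506, 247, 413]) cube([89, 895, 23]);
translate([702, 247, 413]) cube([89, 895, 23]);
translate([898, 247, 413]) cube([89, 895, 23]);
translate([1094, 247, 413]) cube([89, 895, 23]);
translate([1290, 247, 413]) cube([89, 895, 23]);
translate([1486, 247, 413]) cube([89, 895, 23]);
translate([1682, 247, 413]) cube([89, 895, 23]);
translate([1878, 247, 413]) cube([89, 895, 23]);


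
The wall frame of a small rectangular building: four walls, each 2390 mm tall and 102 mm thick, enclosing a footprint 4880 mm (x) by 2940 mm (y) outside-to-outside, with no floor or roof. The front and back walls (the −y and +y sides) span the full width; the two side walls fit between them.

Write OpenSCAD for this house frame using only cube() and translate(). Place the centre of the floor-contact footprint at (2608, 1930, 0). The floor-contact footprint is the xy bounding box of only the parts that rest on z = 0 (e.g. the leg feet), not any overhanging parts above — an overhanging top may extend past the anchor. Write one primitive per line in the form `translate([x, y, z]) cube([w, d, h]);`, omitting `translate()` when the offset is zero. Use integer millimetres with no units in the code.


translate([168, 460, 0]) cube([4880, 102, 2390]);
translate([168, 3298, 0]) cube([4880, 102, 2390]);
translate([168, 562, 0]) cube([102, 2736, 2390]);
translate([4946, 562, 0]) cube([102, 2736, 2390]);


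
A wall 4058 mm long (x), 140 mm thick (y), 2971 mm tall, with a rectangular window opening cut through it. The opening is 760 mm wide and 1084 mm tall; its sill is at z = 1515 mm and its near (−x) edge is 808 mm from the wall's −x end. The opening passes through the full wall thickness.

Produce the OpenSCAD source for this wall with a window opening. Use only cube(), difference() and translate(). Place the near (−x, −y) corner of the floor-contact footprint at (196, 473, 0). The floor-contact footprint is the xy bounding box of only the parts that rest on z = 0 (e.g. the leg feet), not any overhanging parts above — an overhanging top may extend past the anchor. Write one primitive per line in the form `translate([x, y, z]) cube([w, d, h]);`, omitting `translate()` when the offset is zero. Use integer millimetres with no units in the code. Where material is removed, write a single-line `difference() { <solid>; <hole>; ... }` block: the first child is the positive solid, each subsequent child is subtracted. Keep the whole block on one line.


difference() { translate([196, 473, 0]) cube([4058, 140, 2971]); translate([1004, 473, 1515]) cube([760, 140, 1084]); }


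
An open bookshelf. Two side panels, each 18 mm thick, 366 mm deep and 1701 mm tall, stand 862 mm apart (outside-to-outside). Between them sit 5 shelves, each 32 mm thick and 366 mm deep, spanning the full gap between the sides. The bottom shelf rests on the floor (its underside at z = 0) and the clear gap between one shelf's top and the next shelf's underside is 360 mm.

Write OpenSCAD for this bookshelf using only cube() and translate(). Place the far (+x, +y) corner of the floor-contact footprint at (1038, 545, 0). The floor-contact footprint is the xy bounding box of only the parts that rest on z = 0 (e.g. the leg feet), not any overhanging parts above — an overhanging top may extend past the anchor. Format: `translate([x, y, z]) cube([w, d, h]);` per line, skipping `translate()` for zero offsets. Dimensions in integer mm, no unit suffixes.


translate([176, 179, 0]) cube([18, 366, 1701]);
translate([1020, 179, 0]) cube([18, 366, 1701]);
translate([194, 179, 0]) cube([826, 366, 32]);
translate([194, 179, 392]) cube([826, 366, 32]);
translate([194, 179, 784]) cube([826, 366, 32]);
translate([194, 179, 1176]) cube([826, 366, 32]);
translate([194, 179, 1568]) cube([826, 366, 32]);


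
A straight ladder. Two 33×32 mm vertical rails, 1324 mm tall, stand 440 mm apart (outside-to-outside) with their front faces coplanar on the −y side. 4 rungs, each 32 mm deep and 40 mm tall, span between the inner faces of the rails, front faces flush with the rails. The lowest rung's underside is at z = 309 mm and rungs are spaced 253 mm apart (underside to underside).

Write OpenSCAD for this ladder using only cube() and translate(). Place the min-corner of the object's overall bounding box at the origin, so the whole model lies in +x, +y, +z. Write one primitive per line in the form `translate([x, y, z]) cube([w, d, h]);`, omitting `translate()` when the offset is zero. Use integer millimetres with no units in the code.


cube([33, 32, 1324]);
translate([407, 0, 0]) cube([33, 32, 1324]);
translate([33, 0, 309]) cube([374, 32, 40]);
translate([33, 0, 562]) cube([374, 32, 40]);
translate([33, 0, 815]) cube([374, 32, 40]);
translate([33, 0, 1068]) cube([374, 32, 40]);


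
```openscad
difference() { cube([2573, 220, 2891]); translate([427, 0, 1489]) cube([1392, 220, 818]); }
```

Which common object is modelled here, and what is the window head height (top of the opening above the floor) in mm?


A wall with a window opening. The window head height is 2307 mm.

A wall with a rectangular opening subtracted — a window. Sill at z = 1489, opening 818 mm tall, so the head is at 1489 + 818 = 2307 mm.


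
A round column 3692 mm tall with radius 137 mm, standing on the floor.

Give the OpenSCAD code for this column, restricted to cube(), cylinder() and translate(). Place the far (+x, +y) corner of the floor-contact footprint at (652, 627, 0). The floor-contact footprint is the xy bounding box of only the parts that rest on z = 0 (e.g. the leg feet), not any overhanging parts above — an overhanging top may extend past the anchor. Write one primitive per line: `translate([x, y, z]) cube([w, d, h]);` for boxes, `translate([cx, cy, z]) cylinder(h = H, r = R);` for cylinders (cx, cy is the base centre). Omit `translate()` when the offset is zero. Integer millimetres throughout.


translate([515, 490, 0]) cylinder(h = 3692, r = 137);


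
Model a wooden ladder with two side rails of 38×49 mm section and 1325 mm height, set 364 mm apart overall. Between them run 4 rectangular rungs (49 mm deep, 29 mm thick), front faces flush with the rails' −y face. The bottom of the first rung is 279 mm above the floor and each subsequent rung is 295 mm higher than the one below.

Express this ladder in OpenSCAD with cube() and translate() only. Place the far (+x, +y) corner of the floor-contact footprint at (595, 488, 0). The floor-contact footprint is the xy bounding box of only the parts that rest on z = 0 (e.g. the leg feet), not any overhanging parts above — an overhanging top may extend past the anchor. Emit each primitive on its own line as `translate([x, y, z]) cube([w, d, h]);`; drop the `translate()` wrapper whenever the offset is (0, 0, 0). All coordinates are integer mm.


translate([231, 439, 0]) cube([38, 49, 1325]);
translate([557, 439, 0]) cube([38, 49, 1325]);
translate([269, 439, 279]) cube([288, 49, 29]);
translate([269, 439, 574]) cube([288, 49, 29]);
translate([269, 439, 869]) cube([288, 49, 29]);
translate([269, 439, 1164]) cube([288, 49, 29]);


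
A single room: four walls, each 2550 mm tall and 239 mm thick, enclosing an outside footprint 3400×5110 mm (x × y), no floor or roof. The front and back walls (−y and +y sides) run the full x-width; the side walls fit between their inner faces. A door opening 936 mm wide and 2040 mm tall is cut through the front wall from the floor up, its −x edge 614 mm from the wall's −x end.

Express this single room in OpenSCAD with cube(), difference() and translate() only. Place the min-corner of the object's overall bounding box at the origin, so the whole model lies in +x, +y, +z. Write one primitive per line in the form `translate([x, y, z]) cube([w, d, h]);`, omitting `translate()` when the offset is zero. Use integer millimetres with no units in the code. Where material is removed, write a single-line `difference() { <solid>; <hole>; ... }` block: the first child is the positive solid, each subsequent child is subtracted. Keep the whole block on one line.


difference() { cube([3400, 239, 2550]); translate([614, 0, 0]) cube([936, 239, 2040]); }
translate([0, 4871, 0]) cube([3400, 239, 2550]);
translate([0, 239, 0]) cube([239, 4632, 2550]);
translate([3161, 239, 0]) cube([239, 4632, 2550]);


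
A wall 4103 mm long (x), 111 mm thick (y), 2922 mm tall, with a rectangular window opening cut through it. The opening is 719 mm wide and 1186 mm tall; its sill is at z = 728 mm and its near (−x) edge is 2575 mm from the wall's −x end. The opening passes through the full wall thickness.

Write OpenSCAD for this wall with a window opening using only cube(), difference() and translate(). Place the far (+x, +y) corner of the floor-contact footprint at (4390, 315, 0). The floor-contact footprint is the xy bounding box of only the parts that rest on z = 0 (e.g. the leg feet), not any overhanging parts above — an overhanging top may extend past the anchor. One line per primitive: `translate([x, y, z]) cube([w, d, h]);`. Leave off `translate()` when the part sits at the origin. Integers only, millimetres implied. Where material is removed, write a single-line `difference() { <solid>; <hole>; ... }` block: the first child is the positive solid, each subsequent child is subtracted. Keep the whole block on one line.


difference() { translate([287, 204, 0]) cube([4103, 111, 2922]); translate([2862, 204, 728]) cube([719, 111, 1186]); }


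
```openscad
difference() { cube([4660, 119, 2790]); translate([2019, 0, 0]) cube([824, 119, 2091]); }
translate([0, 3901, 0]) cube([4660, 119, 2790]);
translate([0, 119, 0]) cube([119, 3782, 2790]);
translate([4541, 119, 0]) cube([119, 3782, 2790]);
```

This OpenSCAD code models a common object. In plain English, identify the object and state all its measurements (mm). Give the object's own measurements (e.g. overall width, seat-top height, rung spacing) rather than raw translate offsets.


A single room: four walls, each 2790 mm tall and 119 mm thick, enclosing an outside footprint 4660×4020 mm (x × y), no floor or roof. The front and back walls (−y and +y sides) run the full x-width; the side walls fit between their inner faces. A door opening 824 mm wide and 2091 mm tall is cut through the front wall from the floor up, its −x edge 2019 mm from the wall's −x end.


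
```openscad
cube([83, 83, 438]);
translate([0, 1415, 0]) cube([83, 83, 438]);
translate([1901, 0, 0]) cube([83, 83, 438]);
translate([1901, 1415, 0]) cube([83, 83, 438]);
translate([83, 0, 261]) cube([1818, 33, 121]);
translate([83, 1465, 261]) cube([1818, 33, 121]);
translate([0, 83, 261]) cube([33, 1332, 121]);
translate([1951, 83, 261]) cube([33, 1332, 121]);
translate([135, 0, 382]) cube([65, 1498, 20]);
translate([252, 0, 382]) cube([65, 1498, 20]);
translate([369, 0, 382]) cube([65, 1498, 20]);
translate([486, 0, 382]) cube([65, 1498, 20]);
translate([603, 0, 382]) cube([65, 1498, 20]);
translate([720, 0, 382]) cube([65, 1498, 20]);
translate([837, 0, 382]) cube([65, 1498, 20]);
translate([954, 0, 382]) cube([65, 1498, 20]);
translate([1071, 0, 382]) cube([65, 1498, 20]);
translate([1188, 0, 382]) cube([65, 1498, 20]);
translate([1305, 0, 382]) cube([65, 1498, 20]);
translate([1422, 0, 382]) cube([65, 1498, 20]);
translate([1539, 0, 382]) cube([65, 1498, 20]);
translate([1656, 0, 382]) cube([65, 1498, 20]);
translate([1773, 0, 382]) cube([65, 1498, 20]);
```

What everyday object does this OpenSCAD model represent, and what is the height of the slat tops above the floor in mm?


A bed frame. The slat-top height is 402 mm.

Four posts, four rails, and a row of slats — a bed frame. Slats sit on the rails at z = 261 + 121 = 382; with slat thickness 20, the top is 402 mm.


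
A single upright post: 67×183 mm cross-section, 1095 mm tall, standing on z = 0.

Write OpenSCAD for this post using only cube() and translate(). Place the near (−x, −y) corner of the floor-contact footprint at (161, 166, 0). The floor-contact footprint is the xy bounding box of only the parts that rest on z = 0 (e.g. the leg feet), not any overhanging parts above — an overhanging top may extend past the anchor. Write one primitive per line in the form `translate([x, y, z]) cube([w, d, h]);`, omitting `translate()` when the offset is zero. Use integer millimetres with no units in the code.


translate([161, 166, 0]) cube([67, 183, 1095]);


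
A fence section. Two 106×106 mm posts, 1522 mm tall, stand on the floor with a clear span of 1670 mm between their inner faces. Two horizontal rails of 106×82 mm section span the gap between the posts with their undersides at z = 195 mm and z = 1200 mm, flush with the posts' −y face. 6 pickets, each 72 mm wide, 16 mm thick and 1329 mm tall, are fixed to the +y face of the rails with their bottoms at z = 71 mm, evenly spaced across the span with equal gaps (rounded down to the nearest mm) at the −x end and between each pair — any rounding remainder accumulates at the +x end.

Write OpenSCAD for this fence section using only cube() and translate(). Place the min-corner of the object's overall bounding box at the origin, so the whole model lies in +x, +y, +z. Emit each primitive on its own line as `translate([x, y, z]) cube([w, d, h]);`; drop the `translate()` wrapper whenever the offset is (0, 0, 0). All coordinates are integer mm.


cube([106, 106, 1522]);
translate([1776, 0, 0]) cube([106, 106, 1522]);
translate([106, 0, 195]) cube([1670, 106, 82]);
translate([106, 0, 1200]) cube([1670, 106, 82]);
translate([282, 106, 71]) cube([72, 16, 1329]);
translate([530, 106, 71]) cube([72, 16, 1329]);
translate([778, 106, 71]) cube([72, 16, 1329]);
translate([1026, 106, 71]) cube([72, 16, 1329]);
translate([1274, 106, 71]) cube([72, 16, 1329]);
translate([1522, 106, 71]) cube([72, 16, 1329]);


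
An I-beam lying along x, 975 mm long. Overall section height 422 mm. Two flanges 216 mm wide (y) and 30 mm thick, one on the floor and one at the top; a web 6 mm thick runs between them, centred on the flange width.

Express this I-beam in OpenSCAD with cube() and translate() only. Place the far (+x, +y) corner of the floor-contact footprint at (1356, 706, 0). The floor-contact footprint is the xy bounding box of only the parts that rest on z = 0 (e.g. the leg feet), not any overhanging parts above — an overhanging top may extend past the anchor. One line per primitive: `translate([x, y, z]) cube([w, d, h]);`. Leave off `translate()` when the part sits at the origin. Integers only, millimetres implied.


translate([381, 490, 0]) cube([975, 216, 30]);
translate([381, 595, 30]) cube([975, 6, 362]);
translate([381, 490, 392]) cube([975, 216, 30]);


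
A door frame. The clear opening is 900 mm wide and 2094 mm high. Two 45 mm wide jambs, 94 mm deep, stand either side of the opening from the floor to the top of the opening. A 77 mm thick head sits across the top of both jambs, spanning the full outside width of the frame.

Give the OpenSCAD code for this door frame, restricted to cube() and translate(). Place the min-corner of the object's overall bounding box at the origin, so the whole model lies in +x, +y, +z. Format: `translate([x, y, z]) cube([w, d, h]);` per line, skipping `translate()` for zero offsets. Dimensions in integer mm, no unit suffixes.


cube([45, 94, 2094]);
translate([945, 0, 0]) cube([45, 94, 2094]);
translate([0, 0, 2094]) cube([990, 94, 77]);


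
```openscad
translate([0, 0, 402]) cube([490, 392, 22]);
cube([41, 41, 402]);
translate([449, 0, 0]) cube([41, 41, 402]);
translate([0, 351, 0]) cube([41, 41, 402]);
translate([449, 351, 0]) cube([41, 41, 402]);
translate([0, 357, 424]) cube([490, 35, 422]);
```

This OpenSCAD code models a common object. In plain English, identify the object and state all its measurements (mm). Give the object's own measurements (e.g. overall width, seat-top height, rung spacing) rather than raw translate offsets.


A chair. The seat is a 490×392×22 mm slab with its top at z = 424 mm, on four 41×41 mm corner legs (flush with the seat edges, standing on z = 0). A flat backrest 35 mm thick, 422 mm tall, spans the full seat width and rises from the seat top along its +y edge, rear face flush with the rear of the seat.


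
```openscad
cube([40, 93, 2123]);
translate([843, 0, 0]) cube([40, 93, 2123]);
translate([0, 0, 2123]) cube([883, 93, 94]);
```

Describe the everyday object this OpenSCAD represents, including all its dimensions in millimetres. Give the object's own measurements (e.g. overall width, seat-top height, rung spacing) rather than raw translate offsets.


A door frame. The clear opening is 803 mm wide and 2123 mm high. Two 40 mm wide jambs, 93 mm deep, stand either side of the opening from the floor to the top of the opening. A 94 mm thick head sits across the top of both jambs, spanning the full outside width of the frame.


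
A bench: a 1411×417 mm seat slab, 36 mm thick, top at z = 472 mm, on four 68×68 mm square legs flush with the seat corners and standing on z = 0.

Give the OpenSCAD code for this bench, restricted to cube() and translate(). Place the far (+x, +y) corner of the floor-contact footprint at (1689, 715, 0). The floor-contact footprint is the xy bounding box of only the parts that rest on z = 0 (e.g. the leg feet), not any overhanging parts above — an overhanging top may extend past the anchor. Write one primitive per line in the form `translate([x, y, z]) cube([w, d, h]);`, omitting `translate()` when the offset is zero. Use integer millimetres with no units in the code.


translate([278, 298, 436]) cube([1411, 417, 36]);
translate([278, 298, 0]) cube([68, 68, 436]);
translate([278, 647, 0]) cube([68, 68, 436]);
translate([1621, 298, 0]) cube([68, 68, 436]);
translate([1621, 647, 0]) cube([68, 68, 436]);


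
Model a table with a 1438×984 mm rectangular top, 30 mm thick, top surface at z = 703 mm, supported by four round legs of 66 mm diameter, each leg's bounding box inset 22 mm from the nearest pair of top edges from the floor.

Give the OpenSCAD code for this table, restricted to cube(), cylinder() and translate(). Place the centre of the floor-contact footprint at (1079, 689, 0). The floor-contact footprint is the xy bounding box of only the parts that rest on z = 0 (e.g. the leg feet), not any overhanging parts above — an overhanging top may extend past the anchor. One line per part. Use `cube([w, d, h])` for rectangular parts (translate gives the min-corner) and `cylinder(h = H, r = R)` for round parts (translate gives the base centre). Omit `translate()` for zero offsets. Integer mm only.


translate([360, 197, 673]) cube([1438, 984, 30]);
translate([415, 252, 0]) cylinder(h = 673, r = 33);
translate([1743, 252, 0]) cylinder(h = 673, r = 33);
translate([415, 1126, 0]) cylinder(h = 673, r = 33);
translate([1743, 1126, 0]) cylinder(h = 673, r = 33);


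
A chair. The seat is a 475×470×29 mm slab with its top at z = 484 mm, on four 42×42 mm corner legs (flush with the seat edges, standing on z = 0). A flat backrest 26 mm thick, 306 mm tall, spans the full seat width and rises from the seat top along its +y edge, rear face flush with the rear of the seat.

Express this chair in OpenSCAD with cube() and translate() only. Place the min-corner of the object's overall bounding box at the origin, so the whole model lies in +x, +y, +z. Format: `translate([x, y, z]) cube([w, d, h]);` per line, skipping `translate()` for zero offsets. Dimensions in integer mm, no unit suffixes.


// leg_h = 484 - 29 = 455
translate([0, 0, 455]) cube([475, 470, 29]);
cube([42, 42, 455]);
translate([433, 0, 0]) cube([42, 42, 455]);
translate([0, 428, 0]) cube([42, 42, 455]);
translate([433, 428, 0]) cube([42, 42, 455]);
translate([0, 444, 484]) cube([475, 26, 306]);


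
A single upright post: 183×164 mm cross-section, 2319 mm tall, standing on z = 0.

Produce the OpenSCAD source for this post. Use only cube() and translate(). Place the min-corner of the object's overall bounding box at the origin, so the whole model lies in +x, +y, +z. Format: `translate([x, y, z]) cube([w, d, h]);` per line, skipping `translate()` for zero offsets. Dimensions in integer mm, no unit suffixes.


cube([183, 164, 2319]);


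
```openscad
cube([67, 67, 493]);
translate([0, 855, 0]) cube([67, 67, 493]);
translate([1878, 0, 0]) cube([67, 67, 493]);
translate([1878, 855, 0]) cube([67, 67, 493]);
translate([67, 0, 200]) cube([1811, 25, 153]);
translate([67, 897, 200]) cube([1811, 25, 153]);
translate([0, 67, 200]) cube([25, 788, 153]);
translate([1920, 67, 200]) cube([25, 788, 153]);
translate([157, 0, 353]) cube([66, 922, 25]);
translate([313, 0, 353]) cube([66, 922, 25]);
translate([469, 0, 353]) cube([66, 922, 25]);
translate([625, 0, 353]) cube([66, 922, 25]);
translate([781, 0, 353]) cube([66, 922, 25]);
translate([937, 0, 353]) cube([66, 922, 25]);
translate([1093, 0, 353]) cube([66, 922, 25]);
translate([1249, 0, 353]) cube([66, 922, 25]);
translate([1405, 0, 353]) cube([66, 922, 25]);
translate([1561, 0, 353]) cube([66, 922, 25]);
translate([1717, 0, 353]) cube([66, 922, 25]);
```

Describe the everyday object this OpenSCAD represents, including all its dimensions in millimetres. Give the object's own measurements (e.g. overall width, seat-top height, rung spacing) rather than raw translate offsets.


A bed frame 1945 mm long (x) by 922 mm wide (y). Four 67×67 mm corner posts, 493 mm tall, at the corners of the footprint. Four rails of 25 mm thickness and 153 mm height run between adjacent posts with their undersides at z = 200 mm, their outer faces flush with the outside of the frame (the two x-running rails run between the posts' inner faces; the two y-running rails run between the posts' inner faces). 11 slats, each 66 mm wide (x) and 25 mm thick, lie across the top of the two x-running rails, running the full 922 mm width of the frame in y; along x they sit between the end posts with a 90 mm gap after the −x posts and between neighbouring slats, leaving 95 mm before the +x posts.


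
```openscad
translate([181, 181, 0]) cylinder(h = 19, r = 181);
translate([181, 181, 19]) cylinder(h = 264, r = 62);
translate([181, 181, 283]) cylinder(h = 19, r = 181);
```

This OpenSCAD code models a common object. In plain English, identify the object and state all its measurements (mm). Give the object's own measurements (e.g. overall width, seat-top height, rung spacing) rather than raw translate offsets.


A spool: two coaxial disc flanges of radius 181 mm and thickness 19 mm, joined by a core cylinder of radius 62 mm and height 264 mm. The lower flange rests on z = 0 and the three cylinders share a vertical axis.


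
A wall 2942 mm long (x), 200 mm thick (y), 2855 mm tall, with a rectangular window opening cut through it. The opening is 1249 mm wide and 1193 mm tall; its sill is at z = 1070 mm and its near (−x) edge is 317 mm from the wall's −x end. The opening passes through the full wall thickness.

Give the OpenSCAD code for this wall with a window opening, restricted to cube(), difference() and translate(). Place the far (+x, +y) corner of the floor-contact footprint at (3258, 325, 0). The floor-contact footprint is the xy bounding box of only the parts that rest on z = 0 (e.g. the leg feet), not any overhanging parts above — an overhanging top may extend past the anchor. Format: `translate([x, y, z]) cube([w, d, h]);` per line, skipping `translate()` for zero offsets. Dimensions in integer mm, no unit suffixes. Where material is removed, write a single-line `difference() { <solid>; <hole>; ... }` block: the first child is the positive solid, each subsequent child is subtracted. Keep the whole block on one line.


difference() { translate([316, 125, 0]) cube([2942, 200, 2855]); translate([633, 125, 1070]) cube([1249, 200, 1193]); }


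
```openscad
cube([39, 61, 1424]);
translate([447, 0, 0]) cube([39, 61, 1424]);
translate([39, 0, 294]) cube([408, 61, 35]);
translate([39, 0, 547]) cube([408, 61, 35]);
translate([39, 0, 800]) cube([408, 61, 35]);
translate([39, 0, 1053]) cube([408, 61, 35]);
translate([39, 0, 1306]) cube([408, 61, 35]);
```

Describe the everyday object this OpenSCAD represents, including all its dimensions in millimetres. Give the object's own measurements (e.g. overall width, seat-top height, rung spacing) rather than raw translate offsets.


A straight ladder. Two 39×61 mm vertical rails, 1424 mm tall, stand 486 mm apart (outside-to-outside) with their front faces coplanar on the −y side. 5 rungs, each 61 mm deep and 35 mm tall, span between the inner faces of the rails, front faces flush with the rails. The lowest rung's underside is at z = 294 mm and rungs are spaced 253 mm apart (underside to underside).


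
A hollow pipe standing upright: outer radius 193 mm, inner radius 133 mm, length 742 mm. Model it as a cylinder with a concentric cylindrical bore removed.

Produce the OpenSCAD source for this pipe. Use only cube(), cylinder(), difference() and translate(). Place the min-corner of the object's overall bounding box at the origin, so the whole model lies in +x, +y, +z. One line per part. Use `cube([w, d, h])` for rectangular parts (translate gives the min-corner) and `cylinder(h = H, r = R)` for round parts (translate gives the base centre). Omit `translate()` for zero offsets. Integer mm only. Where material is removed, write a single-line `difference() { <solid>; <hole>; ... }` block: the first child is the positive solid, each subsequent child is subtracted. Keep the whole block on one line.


difference() { translate([193, 193, 0]) cylinder(h = 742, r = 193); translate([193, 193, 0]) cylinder(h = 742, r = 133); }


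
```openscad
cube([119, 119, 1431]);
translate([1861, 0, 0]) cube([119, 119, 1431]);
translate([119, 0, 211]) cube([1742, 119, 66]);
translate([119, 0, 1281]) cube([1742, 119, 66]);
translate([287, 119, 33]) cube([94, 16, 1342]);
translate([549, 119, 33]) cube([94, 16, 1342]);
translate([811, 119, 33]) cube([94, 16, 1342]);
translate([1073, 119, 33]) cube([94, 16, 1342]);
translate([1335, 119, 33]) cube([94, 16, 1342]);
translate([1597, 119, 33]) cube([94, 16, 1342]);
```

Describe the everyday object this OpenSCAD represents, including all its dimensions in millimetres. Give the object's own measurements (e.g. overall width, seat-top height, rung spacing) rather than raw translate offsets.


A fence section. Two 119×119 mm posts, 1431 mm tall, stand on the floor with a clear span of 1742 mm between their inner faces. Two horizontal rails of 119×66 mm section span the gap between the posts with their undersides at z = 211 mm and z = 1281 mm, flush with the posts' −y face. 6 pickets, each 94 mm wide, 16 mm thick and 1342 mm tall, are fixed to the +y face of the rails with their bottoms at z = 33 mm, spaced across the span with a 168 mm gap after the −x post and between neighbouring pickets, with 170 mm left before the +x post.


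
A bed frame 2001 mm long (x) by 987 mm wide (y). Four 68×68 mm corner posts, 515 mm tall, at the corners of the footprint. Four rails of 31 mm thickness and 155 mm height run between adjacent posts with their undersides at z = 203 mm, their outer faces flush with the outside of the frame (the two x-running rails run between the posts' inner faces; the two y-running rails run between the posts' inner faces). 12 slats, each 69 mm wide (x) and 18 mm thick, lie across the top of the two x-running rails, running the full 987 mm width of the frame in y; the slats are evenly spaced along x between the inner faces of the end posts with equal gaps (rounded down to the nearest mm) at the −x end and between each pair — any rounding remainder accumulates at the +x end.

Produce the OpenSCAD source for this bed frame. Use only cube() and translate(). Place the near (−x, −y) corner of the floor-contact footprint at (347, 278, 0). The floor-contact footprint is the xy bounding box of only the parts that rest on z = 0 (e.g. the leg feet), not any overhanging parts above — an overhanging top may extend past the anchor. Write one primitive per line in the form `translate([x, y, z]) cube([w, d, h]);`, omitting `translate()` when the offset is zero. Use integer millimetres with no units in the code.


// slat z = rail_z + rail_h = 203 + 155 = 358
// slat gap = ⌊(1865 − 12·69) / 13⌋ = 79
translate([347, 278, 0]) cube([68, 68, 515]);
translate([347, 1197, 0]) cube([68, 68, 515]);
translate([2280, 278, 0]) cube([68, 68, 515]);
translate([2280, 1197, 0]) cube([68, 68, 515]);
translate([415, 278, 203]) cube([1865, 31, 155]);
translate([415, 1234, 203]) cube([1865, 31, 155]);
translate([347, 346, 203]) cube([31, 851, 155]);
translate([2317, 346, 203]) cube([31, 851, 155]);
translate([494, 278, 358]) cube([69, 987, 18]);
translate([642, 278, 358]) cube([69, 987, 18]);
translate([790, 278, 358]) cube([69, 987, 18]);
translate([938, 278, 358]) cube([69, 987, 18]);
translate([1086, 278, 358]) cube([69, 987, 18]);
translate([1234, 278, 358]) cube([69, 987, 18]);
translate([1382, 278, 358]) cube([69, 987, 18]);
translate([1530, 278, 358]) cube([69, 987, 18]);
translate([1678, 278, 358]) cube([69, 987, 18]);
translate([1826, 278, 358]) cube([69, 987, 18]);
translate([1974, 278, 358]) cube([69, 987, 18]);
translate([2122, 278, 358]) cube([69, 987, 18]);
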